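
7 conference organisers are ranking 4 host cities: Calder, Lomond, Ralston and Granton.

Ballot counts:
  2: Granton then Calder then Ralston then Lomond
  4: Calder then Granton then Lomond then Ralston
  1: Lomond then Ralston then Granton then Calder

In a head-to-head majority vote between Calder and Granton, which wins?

Ballots ranking Calder above Granton: 4.
Ballots ranking Granton above Calder: 7 − 4 = 3.
Calder wins the head-to-head 4–3.

Calder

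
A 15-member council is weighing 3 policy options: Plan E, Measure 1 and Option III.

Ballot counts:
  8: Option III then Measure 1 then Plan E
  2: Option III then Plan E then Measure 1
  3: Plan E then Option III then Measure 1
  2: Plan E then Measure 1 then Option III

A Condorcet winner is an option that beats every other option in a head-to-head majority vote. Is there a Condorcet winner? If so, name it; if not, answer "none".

Pairwise majorities:
Plan E vs Measure 1: 2+3+2 = 7 for Plan E, 8 for Measure 1 — Measure 1 by 8–7.
Plan E vs Option III: 3+2 = 5 for Plan E, 10 for Option III — Option III by 10–5.
Measure 1 vs Option III: Option III, 13–2.
Option III wins every pairwise contest, so Option III is the Condorcet winner.

Option III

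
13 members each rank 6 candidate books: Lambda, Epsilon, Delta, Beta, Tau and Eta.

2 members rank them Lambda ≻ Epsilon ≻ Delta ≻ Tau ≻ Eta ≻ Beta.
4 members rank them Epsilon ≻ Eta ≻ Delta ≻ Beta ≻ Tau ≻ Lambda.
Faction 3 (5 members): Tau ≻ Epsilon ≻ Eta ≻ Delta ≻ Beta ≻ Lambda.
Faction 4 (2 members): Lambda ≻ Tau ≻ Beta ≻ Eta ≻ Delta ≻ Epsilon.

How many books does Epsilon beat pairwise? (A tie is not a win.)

Epsilon against each rival (13 members):
Epsilon vs Lambda: 9 to 4, Epsilon.
Epsilon vs Delta: Epsilon wins 11–2.
Epsilon vs Beta: 2+4+5 = 11 for Epsilon, 2 for Beta — Epsilon by 11–2.
Epsilon vs Tau: 6 to 7, Tau.
Epsilon vs Eta: Epsilon wins 11–2.
Epsilon beats Lambda, Delta, Beta, Eta; loses to Tau — 4 pairwise wins.

4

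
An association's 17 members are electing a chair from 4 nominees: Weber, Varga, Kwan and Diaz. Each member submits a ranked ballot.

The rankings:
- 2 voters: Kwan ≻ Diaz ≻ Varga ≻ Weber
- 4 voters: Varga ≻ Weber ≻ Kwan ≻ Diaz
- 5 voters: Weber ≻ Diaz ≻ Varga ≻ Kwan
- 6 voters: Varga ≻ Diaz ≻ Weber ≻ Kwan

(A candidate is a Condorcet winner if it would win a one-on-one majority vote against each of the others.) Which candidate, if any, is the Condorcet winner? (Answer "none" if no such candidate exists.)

Varga

Head-to-head results (17 voters):
Weber vs Varga: Varga, 12–5.
Weber–Kwan: Weber 15–2.
Weber–Diaz: Weber 9–8.
Varga–Kwan: Varga 15–2.
Varga vs Diaz: Varga wins 10–7.
Kwan vs Diaz: Diaz wins 11–6.
Only Varga has no losses; Varga is the Condorcet winner.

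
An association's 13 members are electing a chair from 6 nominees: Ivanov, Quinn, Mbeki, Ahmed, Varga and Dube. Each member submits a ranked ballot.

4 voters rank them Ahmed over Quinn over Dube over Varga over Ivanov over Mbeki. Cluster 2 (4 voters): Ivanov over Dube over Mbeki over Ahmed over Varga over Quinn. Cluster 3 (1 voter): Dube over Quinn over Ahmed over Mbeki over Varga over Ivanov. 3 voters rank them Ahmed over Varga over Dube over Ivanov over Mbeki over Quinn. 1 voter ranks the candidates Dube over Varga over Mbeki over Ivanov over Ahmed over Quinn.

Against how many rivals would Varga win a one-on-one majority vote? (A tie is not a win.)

Varga against each rival (13 voters):
Varga vs Ivanov: 4+1+3+1 = 9 for Varga, 4 for Ivanov — Varga by 9–4.
Varga–Quinn: Varga 8–5.
Varga vs Mbeki: Varga is ranked higher on 4+3+1 = 8 ballots, Mbeki on 5. Varga wins 8–5.
Varga vs Ahmed: Ahmed wins 12–1.
Varga vs Dube: Dube wins 10–3.
Varga beats Ivanov, Quinn, Mbeki; loses to Ahmed, Dube — 3 pairwise wins.

3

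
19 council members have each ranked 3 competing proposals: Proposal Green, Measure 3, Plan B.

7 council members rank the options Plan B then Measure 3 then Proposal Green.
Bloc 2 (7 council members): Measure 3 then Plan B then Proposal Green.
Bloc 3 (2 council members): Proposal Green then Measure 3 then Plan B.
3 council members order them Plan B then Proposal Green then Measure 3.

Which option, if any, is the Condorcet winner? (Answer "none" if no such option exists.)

Head-to-head results (19 council members):
Proposal Green vs Measure 3: Measure 3 wins 14–5.
Proposal Green–Plan B: Plan B 17–2.
Measure 3–Plan B: Plan B 10–9.
Plan B defeats every rival head-to-head and is the Condorcet winner.

Plan B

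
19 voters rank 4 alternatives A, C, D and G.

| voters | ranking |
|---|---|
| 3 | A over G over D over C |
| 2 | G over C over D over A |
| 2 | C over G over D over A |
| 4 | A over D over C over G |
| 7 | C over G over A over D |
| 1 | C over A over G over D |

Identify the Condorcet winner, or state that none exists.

C

Head-to-head results (19 voters):
A vs C: C, 12–7.
A vs D: A, 15–4.
A vs G: G wins 11–8.
C vs D: C wins 12–7.
C vs G: C, 14–5.
D vs G: G wins 15–4.
C wins every pairwise contest, so C is the Condorcet winner.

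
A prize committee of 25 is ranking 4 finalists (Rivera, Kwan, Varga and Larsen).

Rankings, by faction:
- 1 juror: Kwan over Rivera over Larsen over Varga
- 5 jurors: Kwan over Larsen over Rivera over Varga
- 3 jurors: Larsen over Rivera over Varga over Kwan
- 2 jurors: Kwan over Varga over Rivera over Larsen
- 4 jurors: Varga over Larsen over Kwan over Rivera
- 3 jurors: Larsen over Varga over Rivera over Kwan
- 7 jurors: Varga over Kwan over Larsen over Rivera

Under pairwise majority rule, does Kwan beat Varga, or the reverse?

Varga

Ballots ranking Kwan above Varga: 1 + 5 + 2 = 8.
Ballots ranking Varga above Kwan: 25 − 8 = 17.
Varga wins the head-to-head 17–8.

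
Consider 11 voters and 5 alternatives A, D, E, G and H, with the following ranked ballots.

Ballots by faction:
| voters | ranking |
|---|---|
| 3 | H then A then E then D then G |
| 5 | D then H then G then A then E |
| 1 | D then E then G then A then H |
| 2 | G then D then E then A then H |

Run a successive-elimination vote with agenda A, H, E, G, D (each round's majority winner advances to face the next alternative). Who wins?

D

Round 1: A vs H — 3–8, H advances.
Round 2: H vs E — 8–3, H advances.
Round 3: H vs G — 8–3, H advances.
Round 4: H vs D — 3–8, D advances.
The agenda winner is D.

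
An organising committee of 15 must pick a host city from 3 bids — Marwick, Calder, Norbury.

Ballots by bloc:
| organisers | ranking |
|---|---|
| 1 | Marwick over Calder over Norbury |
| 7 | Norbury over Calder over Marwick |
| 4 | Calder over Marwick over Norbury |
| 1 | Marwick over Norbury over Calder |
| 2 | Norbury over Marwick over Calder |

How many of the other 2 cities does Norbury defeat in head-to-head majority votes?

Norbury against each rival (15 organisers):
Norbury vs Marwick: Norbury preferred on 7+2 = 9 ballots; Norbury wins 9–6.
Norbury vs Calder: Norbury is ranked higher on 7+1+2 = 10 ballots, Calder on 5. Norbury wins 10–5.
Norbury beats Marwick, Calder — 2 pairwise wins.

2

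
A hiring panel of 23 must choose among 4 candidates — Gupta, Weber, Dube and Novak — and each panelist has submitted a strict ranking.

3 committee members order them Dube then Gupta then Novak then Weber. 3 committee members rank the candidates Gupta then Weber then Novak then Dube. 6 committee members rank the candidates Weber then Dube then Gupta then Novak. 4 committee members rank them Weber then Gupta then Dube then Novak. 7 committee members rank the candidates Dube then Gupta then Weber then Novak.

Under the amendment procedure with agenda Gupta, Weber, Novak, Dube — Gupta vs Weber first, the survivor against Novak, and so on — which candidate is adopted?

Dube

Round 1: Gupta vs Weber — 13–10, Gupta advances.
Round 2: Gupta vs Novak — 23–0, Gupta advances.
Round 3: Gupta vs Dube — 7–16, Dube advances.
The agenda winner is Dube.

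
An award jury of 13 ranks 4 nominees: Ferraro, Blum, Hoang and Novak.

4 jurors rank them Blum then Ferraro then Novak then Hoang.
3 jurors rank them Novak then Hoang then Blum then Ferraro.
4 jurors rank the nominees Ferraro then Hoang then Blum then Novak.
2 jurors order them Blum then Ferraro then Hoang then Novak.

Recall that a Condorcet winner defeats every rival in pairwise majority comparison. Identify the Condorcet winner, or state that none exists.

Check each pair by majority over 13 ballots:
Ferraro vs Blum: Ferraro is ranked higher on 4 ballots, Blum on 9. Blum wins 9–4.
Ferraro vs Hoang: 10 to 3, Ferraro.
Ferraro vs Novak: 10 to 3, Ferraro.
Blum vs Hoang: 6 to 7, Hoang.
Blum vs Novak: Blum is ranked higher on 4+4+2 = 10 ballots, Novak on 3. Blum wins 10–3.
Hoang vs Novak: 6 to 7, Novak.
No nominee is unbeaten: Ferraro loses to Blum; Blum loses to Hoang; Hoang loses to Ferraro; Novak loses to Ferraro. In particular Ferraro beats Hoang beats Blum beats Ferraro is a majority cycle — no Condorcet winner exists.

none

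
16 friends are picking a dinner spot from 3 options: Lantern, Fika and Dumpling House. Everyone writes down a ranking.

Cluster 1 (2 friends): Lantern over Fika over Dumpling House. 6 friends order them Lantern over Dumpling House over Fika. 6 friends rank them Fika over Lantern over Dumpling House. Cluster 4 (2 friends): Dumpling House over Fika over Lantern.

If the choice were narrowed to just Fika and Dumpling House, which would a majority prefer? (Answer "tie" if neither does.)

Ballots ranking Fika above Dumpling House: 2 + 6 = 8.
Ballots ranking Dumpling House above Fika: 16 − 8 = 8.
8–8: the pair ties.

tie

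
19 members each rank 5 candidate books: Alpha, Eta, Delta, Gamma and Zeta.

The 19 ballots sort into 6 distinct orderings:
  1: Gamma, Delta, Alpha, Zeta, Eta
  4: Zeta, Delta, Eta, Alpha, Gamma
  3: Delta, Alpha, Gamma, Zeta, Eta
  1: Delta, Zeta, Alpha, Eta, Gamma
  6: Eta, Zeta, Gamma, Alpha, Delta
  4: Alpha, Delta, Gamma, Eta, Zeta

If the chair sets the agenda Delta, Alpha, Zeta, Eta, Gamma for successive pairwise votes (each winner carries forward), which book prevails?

Eta

Round 1: Delta vs Alpha — 9–10, Alpha advances.
Round 2: Alpha vs Zeta — 8–11, Zeta advances.
Round 3: Zeta vs Eta — 9–10, Eta advances.
Round 4: Eta vs Gamma — 11–8, Eta advances.
Eta survives the agenda.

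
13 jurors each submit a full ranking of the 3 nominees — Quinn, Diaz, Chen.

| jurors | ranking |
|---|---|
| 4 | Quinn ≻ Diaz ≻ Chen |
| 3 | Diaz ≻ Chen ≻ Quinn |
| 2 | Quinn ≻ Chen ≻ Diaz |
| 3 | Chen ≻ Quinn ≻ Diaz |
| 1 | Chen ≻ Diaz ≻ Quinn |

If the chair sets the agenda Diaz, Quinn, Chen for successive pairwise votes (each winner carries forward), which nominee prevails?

Round 1: Diaz vs Quinn — 4–9, Quinn advances.
Round 2: Quinn vs Chen — 6–7, Chen advances.
The agenda winner is Chen.

Chen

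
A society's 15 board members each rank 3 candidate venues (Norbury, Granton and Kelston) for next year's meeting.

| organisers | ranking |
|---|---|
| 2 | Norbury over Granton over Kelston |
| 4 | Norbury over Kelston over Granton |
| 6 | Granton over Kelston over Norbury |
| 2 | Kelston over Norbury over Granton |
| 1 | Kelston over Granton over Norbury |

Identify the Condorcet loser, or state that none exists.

Head-to-head results (15 organisers):
Norbury vs Granton: Norbury is ranked higher on 2+4+2 = 8 ballots, Granton on 7. Norbury wins 8–7.
Norbury vs Kelston: 2+4 = 6 for Norbury, 9 for Kelston — Kelston by 9–6.
Granton vs Kelston: Granton preferred on 2+6 = 8 ballots; Granton wins 8–7.
Each city has at least one pairwise win (Norbury beats Granton; Granton beats Kelston; Kelston beats Norbury) — no Condorcet loser.

none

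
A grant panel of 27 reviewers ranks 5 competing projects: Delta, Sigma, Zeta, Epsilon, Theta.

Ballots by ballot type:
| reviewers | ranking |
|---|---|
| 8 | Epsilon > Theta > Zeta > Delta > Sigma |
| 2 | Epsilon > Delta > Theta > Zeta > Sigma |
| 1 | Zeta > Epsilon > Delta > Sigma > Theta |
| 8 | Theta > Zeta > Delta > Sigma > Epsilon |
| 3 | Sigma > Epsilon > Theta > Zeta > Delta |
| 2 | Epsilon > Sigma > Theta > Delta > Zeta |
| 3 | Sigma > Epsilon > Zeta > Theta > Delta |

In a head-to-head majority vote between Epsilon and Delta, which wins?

Ballots ranking Epsilon above Delta: 8 + 2 + 1 + 3 + 2 + 3 = 19.
Ballots ranking Delta above Epsilon: 27 − 19 = 8.
Epsilon wins the head-to-head 19–8.

Epsilon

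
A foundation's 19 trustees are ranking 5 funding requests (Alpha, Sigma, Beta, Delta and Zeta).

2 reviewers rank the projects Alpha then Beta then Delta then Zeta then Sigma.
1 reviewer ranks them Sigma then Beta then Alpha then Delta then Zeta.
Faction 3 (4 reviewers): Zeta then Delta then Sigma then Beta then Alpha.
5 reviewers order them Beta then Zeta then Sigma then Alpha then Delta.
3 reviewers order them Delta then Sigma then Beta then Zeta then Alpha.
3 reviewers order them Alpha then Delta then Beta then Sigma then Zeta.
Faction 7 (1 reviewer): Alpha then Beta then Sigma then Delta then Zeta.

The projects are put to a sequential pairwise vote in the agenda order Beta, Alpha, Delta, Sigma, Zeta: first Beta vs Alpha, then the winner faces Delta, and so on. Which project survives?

Delta

Round 1: Beta vs Alpha — 13–6, Beta advances.
Round 2: Beta vs Delta — 9–10, Delta advances.
Round 3: Delta vs Sigma — 12–7, Delta advances.
Round 4: Delta vs Zeta — 10–9, Delta advances.
Delta survives the agenda.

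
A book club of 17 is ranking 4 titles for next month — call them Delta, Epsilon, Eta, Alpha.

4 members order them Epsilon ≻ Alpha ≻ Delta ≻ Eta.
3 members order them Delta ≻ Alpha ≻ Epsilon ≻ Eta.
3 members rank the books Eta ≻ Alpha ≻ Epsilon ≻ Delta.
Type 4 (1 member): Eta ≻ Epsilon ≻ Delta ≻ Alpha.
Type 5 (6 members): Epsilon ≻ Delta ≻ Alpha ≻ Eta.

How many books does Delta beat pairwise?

2

Delta against each rival (17 members):
Delta vs Epsilon: Epsilon, 14–3.
Delta–Eta: Delta 13–4.
Delta vs Alpha: Delta wins 10–7.
Delta beats Eta, Alpha; loses to Epsilon — 2 pairwise wins.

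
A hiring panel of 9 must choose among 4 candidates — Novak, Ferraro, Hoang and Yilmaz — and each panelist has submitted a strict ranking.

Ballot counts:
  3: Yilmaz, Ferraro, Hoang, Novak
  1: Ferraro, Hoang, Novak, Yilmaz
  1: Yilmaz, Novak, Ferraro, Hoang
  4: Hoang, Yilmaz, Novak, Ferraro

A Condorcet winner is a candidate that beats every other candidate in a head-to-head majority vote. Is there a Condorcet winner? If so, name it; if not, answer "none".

Pairwise majorities:
Novak–Ferraro: Novak 5–4.
Novak vs Hoang: Hoang, 8–1.
Novak vs Yilmaz: 1 to 8, Yilmaz.
Ferraro vs Hoang: Ferraro preferred on 3+1+1 = 5 ballots; Ferraro wins 5–4.
Ferraro vs Yilmaz: Ferraro is ranked higher on 1 ballot, Yilmaz on 8. Yilmaz wins 8–1.
Hoang vs Yilmaz: Hoang, 5–4.
Every candidate loses at least once (Novak loses to Hoang; Ferraro loses to Novak; Hoang loses to Ferraro; Yilmaz loses to Hoang). The majority relation contains the cycle Novak beats Ferraro beats Hoang beats Novak, so there is no Condorcet winner.

none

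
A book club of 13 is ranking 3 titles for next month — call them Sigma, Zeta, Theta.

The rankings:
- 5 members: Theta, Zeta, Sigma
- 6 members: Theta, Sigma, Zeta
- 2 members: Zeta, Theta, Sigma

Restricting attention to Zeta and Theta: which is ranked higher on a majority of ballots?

Theta

Ballots ranking Zeta above Theta: 2.
Ballots ranking Theta above Zeta: 13 − 2 = 11.
Theta wins the head-to-head 11–2.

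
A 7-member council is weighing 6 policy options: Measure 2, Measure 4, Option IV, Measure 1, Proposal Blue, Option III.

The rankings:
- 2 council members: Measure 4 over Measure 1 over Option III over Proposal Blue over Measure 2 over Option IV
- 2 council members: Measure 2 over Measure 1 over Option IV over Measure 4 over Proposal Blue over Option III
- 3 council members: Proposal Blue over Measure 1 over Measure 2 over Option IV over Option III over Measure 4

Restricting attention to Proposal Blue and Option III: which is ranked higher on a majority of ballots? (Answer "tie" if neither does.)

Ballots ranking Proposal Blue above Option III: 2 + 3 = 5.
Ballots ranking Option III above Proposal Blue: 7 − 5 = 2.
Proposal Blue wins the head-to-head 5–2.

Proposal Blue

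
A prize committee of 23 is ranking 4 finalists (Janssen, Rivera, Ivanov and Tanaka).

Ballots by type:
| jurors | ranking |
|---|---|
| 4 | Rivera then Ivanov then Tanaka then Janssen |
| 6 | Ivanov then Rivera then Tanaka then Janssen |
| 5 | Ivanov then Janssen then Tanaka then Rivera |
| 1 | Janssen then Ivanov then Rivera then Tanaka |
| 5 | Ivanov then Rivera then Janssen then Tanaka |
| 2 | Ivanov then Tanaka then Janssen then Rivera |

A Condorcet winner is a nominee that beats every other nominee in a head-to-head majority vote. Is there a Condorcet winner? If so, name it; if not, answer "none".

Head-to-head results (23 jurors):
Janssen vs Rivera: Rivera, 15–8.
Janssen vs Ivanov: Ivanov wins 22–1.
Janssen vs Tanaka: Tanaka, 12–11.
Rivera vs Ivanov: Ivanov wins 19–4.
Rivera vs Tanaka: Rivera wins 16–7.
Ivanov vs Tanaka: Ivanov, 23–0.
Ivanov beats each of Janssen, Rivera, Tanaka — Ivanov is the Condorcet winner.

Ivanov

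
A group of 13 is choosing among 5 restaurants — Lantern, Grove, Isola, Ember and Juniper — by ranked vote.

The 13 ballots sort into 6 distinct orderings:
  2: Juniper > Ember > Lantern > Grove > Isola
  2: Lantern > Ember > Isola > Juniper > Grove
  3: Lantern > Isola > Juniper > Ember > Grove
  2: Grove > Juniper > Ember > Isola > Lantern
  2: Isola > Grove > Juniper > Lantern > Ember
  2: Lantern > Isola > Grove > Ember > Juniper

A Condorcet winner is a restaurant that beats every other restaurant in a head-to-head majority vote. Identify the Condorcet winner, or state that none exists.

Pairwise majorities:
Lantern vs Grove: 9 to 4, Lantern.
Lantern vs Isola: Lantern is ranked higher on 2+2+3+2 = 9 ballots, Isola on 4. Lantern wins 9–4.
Lantern vs Ember: 2+3+2+2 = 9 for Lantern, 4 for Ember — Lantern by 9–4.
Lantern vs Juniper: Lantern preferred on 2+3+2 = 7 ballots; Lantern wins 7–6.
Grove vs Isola: 4 to 9, Isola.
Grove–Ember: Ember 7–6.
Grove vs Juniper: Juniper, 7–6.
Isola vs Ember: Isola wins 7–6.
Isola vs Juniper: Isola wins 9–4.
Ember vs Juniper: Juniper, 9–4.
Only Lantern has no losses; Lantern is the Condorcet winner.

Lantern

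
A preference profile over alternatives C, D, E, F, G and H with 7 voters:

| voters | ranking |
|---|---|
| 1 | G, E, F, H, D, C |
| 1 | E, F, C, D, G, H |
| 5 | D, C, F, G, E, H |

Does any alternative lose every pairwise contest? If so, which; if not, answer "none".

H

Pairwise majorities:
C–D: D 6–1.
C vs E: C preferred on 5 ballots; C wins 5–2.
C vs F: 5 for C, 2 for F — C by 5–2.
C vs G: 6 to 1, C.
C–H: C 6–1.
D vs E: D preferred on 5 ballots; D wins 5–2.
D vs F: D preferred on 5 ballots; D wins 5–2.
D vs G: D wins 6–1.
D vs H: 1+5 = 6 for D, 1 for H — D by 6–1.
E vs F: F wins 5–2.
E vs G: 1 to 6, G.
E vs H: E wins 7–0.
F vs G: F, 6–1.
F–H: F 7–0.
G–H: G 7–0.
H is beaten in every head-to-head and is the Condorcet loser.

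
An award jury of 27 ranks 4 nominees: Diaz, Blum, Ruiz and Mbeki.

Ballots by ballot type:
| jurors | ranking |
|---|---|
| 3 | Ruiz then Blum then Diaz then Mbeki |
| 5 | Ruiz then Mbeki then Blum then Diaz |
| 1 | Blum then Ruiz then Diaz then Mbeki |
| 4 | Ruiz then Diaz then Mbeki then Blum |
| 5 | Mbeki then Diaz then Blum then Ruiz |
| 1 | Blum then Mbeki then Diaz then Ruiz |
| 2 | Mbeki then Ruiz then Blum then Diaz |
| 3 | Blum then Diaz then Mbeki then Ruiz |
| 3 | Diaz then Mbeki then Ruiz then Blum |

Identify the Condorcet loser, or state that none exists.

Pairwise majorities:
Diaz vs Blum: Diaz preferred on 4+5+3 = 12 ballots; Blum wins 15–12.
Diaz vs Ruiz: Ruiz wins 15–12.
Diaz–Mbeki: Diaz 14–13.
Blum–Ruiz: Ruiz 17–10.
Blum vs Mbeki: Mbeki, 19–8.
Ruiz–Mbeki: Mbeki 14–13.
Each nominee has at least one pairwise win (Diaz beats Mbeki; Blum beats Diaz; Ruiz beats Diaz; Mbeki beats Blum) — no Condorcet loser.

none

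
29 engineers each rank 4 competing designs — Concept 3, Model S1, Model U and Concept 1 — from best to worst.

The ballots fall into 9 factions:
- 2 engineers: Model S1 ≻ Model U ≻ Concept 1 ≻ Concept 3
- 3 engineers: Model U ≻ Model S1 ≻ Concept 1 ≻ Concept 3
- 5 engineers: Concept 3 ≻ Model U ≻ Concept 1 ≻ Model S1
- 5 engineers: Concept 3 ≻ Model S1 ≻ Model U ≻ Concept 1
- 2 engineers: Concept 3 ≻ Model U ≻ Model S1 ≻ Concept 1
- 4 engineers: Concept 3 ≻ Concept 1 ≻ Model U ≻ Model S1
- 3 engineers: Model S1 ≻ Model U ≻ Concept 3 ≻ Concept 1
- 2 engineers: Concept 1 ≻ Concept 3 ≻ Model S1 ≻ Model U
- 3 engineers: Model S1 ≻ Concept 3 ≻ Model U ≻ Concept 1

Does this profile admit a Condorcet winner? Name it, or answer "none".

Concept 3

Pairwise majorities:
Concept 3 vs Model S1: Concept 3 wins 18–11.
Concept 3 vs Model U: Concept 3 wins 21–8.
Concept 3–Concept 1: Concept 3 22–7.
Model S1 vs Model U: Model S1 preferred on 2+5+3+2+3 = 15 ballots; Model S1 wins 15–14.
Model S1 vs Concept 1: Model S1 preferred on 2+3+5+2+3+3 = 18 ballots; Model S1 wins 18–11.
Model U–Concept 1: Model U 23–6.
Only Concept 3 has no losses; Concept 3 is the Condorcet winner.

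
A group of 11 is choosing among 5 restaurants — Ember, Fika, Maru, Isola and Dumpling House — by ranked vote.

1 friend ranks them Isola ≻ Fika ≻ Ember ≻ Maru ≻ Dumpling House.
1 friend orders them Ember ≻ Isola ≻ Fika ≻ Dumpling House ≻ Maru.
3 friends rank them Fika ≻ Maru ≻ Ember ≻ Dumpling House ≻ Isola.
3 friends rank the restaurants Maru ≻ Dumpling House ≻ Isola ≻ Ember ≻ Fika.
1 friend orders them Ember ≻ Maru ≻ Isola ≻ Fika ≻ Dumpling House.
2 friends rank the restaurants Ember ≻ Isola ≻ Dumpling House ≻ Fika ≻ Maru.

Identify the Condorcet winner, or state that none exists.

none

Head-to-head results (11 friends):
Ember vs Fika: Ember wins 7–4.
Ember vs Maru: Maru, 6–5.
Ember–Isola: Ember 7–4.
Ember vs Dumpling House: Ember wins 8–3.
Fika vs Maru: Fika, 7–4.
Fika vs Isola: Isola wins 8–3.
Fika vs Dumpling House: Fika wins 6–5.
Maru–Isola: Maru 7–4.
Maru–Dumpling House: Maru 8–3.
Isola vs Dumpling House: Dumpling House wins 6–5.
Each restaurant drops at least one matchup (Ember loses to Maru; Fika loses to Ember; Maru loses to Fika; Isola loses to Ember; Dumpling House loses to Ember); the cycle Ember > Fika > Maru > Ember rules out a Condorcet winner.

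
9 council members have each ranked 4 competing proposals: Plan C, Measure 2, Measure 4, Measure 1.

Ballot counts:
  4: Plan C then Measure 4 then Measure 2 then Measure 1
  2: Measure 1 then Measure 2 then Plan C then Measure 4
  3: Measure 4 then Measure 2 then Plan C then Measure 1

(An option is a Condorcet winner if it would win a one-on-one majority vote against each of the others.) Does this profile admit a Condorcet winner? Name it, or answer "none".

Pairwise majorities:
Plan C vs Measure 2: Measure 2 wins 5–4.
Plan C vs Measure 4: Plan C, 6–3.
Plan C vs Measure 1: Plan C, 7–2.
Measure 2–Measure 4: Measure 4 7–2.
Measure 2–Measure 1: Measure 2 7–2.
Measure 4 vs Measure 1: Measure 4, 7–2.
Each option drops at least one matchup (Plan C loses to Measure 2; Measure 2 loses to Measure 4; Measure 4 loses to Plan C; Measure 1 loses to Plan C); the cycle Plan C > Measure 4 > Measure 2 > Plan C rules out a Condorcet winner.

none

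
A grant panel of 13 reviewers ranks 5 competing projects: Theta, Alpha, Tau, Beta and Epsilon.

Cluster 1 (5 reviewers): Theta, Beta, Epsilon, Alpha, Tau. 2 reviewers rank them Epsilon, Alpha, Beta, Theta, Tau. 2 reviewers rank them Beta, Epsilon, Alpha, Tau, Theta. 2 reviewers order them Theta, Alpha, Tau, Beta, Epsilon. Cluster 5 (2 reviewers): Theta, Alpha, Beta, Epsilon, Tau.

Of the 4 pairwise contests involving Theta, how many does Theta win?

Theta against each rival (13 reviewers):
Theta vs Alpha: 9 to 4, Theta.
Theta–Tau: Theta 11–2.
Theta vs Beta: Theta is ranked higher on 5+2+2 = 9 ballots, Beta on 4. Theta wins 9–4.
Theta vs Epsilon: 9 to 4, Theta.
Theta beats Alpha, Tau, Beta, Epsilon — 4 pairwise wins.

4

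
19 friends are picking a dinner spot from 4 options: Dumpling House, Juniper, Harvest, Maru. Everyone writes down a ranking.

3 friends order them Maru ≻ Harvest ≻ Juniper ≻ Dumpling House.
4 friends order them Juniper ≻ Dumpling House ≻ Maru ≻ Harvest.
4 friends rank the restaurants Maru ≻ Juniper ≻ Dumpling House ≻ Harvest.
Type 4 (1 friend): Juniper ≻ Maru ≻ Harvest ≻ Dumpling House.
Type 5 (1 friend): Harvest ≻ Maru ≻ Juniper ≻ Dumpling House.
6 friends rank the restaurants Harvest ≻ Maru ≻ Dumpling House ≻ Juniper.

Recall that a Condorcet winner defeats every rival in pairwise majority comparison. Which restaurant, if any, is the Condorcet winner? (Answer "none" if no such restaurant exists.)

Pairwise majorities:
Dumpling House vs Juniper: 6 to 13, Juniper.
Dumpling House vs Harvest: Dumpling House preferred on 4+4 = 8 ballots; Harvest wins 11–8.
Dumpling House vs Maru: 4 to 15, Maru.
Juniper vs Harvest: Juniper is ranked higher on 4+4+1 = 9 ballots, Harvest on 10. Harvest wins 10–9.
Juniper vs Maru: 5 to 14, Maru.
Harvest vs Maru: Harvest is ranked higher on 1+6 = 7 ballots, Maru on 12. Maru wins 12–7.
Only Maru has no losses; Maru is the Condorcet winner.

Maru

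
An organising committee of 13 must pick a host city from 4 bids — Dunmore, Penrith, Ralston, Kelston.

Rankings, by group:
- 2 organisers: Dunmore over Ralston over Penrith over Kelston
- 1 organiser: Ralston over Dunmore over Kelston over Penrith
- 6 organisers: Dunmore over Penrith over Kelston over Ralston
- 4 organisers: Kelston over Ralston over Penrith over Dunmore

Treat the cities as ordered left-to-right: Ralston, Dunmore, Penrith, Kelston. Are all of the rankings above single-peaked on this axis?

Axis positions: Ralston=1, Dunmore=2, Penrith=3, Kelston=4.
Group 1 (peak Dunmore at position 2): ranking walks positions 2-1-3-4, expanding outward from the peak — single-peaked.
Group 2: ranking walks positions 1-2-4-3; Kelston is ranked above Penrith even though Penrith lies between Kelston and the peak Ralston on the axis — preferences dip and rise again. Not single-peaked.
Group 3 (peak Dunmore at position 2): ranking walks positions 2-3-4-1, expanding outward from the peak — single-peaked.
Group 4: ranking walks positions 4-1-3-2; Ralston is ranked above Penrith even though Penrith lies between Ralston and the peak Kelston on the axis — preferences dip and rise again. Not single-peaked.
Group 2 violates single-peakedness, so the profile is not single-peaked on this axis.

no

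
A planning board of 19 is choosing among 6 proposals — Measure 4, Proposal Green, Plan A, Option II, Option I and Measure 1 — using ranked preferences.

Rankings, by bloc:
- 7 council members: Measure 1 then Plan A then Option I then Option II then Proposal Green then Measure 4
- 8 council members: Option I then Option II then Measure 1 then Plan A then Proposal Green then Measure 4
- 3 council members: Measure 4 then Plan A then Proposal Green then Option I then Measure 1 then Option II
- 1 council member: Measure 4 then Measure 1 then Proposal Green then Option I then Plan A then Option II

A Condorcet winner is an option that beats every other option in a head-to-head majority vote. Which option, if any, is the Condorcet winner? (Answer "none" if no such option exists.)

Check each pair by majority over 19 ballots:
Measure 4–Proposal Green: Proposal Green 15–4.
Measure 4–Plan A: Plan A 15–4.
Measure 4–Option II: Option II 15–4.
Measure 4 vs Option I: Option I wins 15–4.
Measure 4–Measure 1: Measure 1 15–4.
Proposal Green vs Plan A: Plan A wins 18–1.
Proposal Green vs Option II: Option II, 15–4.
Proposal Green–Option I: Option I 15–4.
Proposal Green vs Measure 1: Measure 1 wins 16–3.
Plan A vs Option II: Plan A, 11–8.
Plan A vs Option I: Plan A wins 10–9.
Plan A vs Measure 1: Measure 1 wins 16–3.
Option II vs Option I: Option I, 19–0.
Option II vs Measure 1: Measure 1 wins 11–8.
Option I–Measure 1: Option I 11–8.
Every option loses at least once (Measure 4 loses to Proposal Green; Proposal Green loses to Plan A; Plan A loses to Measure 1; Option II loses to Plan A; Option I loses to Plan A; Measure 1 loses to Option I). The majority relation contains the cycle Plan A → Option I → Measure 1 → Plan A, so there is no Condorcet winner.

none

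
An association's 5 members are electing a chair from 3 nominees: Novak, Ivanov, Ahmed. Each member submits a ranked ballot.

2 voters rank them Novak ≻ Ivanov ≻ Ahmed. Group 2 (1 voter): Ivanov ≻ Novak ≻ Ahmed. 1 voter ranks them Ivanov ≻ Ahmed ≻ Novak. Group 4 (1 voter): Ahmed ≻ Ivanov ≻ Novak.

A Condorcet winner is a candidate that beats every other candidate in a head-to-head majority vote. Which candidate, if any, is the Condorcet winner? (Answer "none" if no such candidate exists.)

Pairwise majorities:
Novak vs Ivanov: Novak is ranked higher on 2 ballots, Ivanov on 3. Ivanov wins 3–2.
Novak vs Ahmed: Novak is ranked higher on 2+1 = 3 ballots, Ahmed on 2. Novak wins 3–2.
Ivanov vs Ahmed: 2+1+1 = 4 for Ivanov, 1 for Ahmed — Ivanov by 4–1.
Only Ivanov has no losses; Ivanov is the Condorcet winner.

Ivanov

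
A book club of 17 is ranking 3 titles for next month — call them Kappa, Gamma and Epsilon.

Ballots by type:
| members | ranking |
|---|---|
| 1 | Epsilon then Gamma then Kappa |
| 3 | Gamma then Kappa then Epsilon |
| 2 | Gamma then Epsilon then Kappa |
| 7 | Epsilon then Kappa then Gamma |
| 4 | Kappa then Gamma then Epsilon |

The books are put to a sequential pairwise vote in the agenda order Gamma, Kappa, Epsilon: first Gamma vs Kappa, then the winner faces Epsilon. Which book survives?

Round 1: Gamma vs Kappa — 6–11, Kappa advances.
Round 2: Kappa vs Epsilon — 7–10, Epsilon advances.
The agenda winner is Epsilon.

Epsilon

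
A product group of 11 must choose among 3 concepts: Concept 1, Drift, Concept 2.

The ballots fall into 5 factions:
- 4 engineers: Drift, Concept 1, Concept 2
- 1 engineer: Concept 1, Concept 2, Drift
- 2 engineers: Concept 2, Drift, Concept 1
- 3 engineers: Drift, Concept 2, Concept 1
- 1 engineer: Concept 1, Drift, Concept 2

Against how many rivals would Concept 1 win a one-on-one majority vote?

Concept 1 against each rival (11 engineers):
Concept 1 vs Drift: Concept 1 is ranked higher on 1+1 = 2 ballots, Drift on 9. Drift wins 9–2.
Concept 1 vs Concept 2: Concept 1 wins 6–5.
Concept 1 beats Concept 2; loses to Drift — 1 pairwise win.

1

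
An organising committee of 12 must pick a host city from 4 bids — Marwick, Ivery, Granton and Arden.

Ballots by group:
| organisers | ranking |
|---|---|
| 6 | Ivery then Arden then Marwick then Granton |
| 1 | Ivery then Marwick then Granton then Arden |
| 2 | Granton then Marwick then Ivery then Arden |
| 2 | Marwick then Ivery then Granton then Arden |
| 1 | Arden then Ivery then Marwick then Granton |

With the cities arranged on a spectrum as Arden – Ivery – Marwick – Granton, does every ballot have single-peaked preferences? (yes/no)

Axis positions: Arden=1, Ivery=2, Marwick=3, Granton=4.
Group 1 (peak Ivery at position 2): ranking walks positions 2-1-3-4, expanding outward from the peak — single-peaked.
Group 2 (peak Ivery at position 2): ranking walks positions 2-3-4-1, expanding outward from the peak — single-peaked.
Group 3 (peak Granton at position 4): ranking walks positions 4-3-2-1, expanding outward from the peak — single-peaked.
Group 4 (peak Marwick at position 3): ranking walks positions 3-2-4-1, expanding outward from the peak — single-peaked.
Group 5 (peak Arden at position 1): ranking walks positions 1-2-3-4, expanding outward from the peak — single-peaked.
Every ranking is single-peaked on this axis.

yes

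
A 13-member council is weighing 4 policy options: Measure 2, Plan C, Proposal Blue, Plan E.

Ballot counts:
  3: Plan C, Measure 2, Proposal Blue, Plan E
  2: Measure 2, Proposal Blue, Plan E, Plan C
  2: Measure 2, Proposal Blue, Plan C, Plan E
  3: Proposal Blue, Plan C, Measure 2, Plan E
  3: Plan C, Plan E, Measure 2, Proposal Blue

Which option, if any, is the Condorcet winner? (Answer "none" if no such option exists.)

Pairwise majorities:
Measure 2 vs Plan C: Plan C, 9–4.
Measure 2 vs Proposal Blue: Measure 2, 10–3.
Measure 2 vs Plan E: Measure 2 wins 10–3.
Plan C–Proposal Blue: Proposal Blue 7–6.
Plan C–Plan E: Plan C 11–2.
Proposal Blue vs Plan E: Proposal Blue wins 10–3.
Every option loses at least once (Measure 2 loses to Plan C; Plan C loses to Proposal Blue; Proposal Blue loses to Measure 2; Plan E loses to Measure 2). The majority relation contains the cycle Measure 2 > Proposal Blue > Plan C > Measure 2, so there is no Condorcet winner.

none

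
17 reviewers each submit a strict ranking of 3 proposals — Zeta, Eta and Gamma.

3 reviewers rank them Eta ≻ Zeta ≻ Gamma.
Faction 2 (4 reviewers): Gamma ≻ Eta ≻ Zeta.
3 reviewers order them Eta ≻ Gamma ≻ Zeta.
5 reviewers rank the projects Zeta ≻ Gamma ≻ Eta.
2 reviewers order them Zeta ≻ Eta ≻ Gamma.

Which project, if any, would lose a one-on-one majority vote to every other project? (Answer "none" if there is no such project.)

none

Head-to-head results (17 reviewers):
Zeta vs Eta: Zeta is ranked higher on 5+2 = 7 ballots, Eta on 10. Eta wins 10–7.
Zeta vs Gamma: Zeta, 10–7.
Eta vs Gamma: Eta preferred on 3+3+2 = 8 ballots; Gamma wins 9–8.
Each project has at least one pairwise win (Zeta beats Gamma; Eta beats Zeta; Gamma beats Eta) — no Condorcet loser.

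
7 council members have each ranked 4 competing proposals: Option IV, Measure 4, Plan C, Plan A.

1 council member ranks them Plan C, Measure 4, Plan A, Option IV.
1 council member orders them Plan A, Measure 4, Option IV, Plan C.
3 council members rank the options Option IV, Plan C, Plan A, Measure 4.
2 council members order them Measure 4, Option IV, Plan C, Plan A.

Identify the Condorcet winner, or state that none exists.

Pairwise majorities:
Option IV vs Measure 4: Option IV preferred on 3 ballots; Measure 4 wins 4–3.
Option IV vs Plan C: Option IV is ranked higher on 1+3+2 = 6 ballots, Plan C on 1. Option IV wins 6–1.
Option IV vs Plan A: 3+2 = 5 for Option IV, 2 for Plan A — Option IV by 5–2.
Measure 4 vs Plan C: Plan C, 4–3.
Measure 4 vs Plan A: Measure 4 is ranked higher on 1+2 = 3 ballots, Plan A on 4. Plan A wins 4–3.
Plan C vs Plan A: Plan C preferred on 1+3+2 = 6 ballots; Plan C wins 6–1.
Each option drops at least one matchup (Option IV loses to Measure 4; Measure 4 loses to Plan C; Plan C loses to Option IV; Plan A loses to Option IV); the cycle Option IV → Plan C → Measure 4 → Option IV rules out a Condorcet winner.

none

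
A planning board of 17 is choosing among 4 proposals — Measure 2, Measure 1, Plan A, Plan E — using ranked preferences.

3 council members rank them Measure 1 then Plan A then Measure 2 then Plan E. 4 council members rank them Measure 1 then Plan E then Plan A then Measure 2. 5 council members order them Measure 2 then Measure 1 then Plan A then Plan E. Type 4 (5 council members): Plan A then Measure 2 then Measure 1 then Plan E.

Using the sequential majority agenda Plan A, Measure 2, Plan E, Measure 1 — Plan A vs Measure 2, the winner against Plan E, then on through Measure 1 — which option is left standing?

Measure 1

Round 1: Plan A vs Measure 2 — 12–5, Plan A advances.
Round 2: Plan A vs Plan E — 13–4, Plan A advances.
Round 3: Plan A vs Measure 1 — 5–12, Measure 1 advances.
Measure 1 survives the agenda.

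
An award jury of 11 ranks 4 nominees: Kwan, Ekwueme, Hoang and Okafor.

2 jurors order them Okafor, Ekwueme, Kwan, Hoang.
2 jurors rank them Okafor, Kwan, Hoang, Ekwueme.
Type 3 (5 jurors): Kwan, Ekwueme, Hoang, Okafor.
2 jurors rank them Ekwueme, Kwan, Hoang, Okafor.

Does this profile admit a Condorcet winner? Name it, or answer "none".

Kwan

Check each pair by majority over 11 ballots:
Kwan vs Ekwueme: Kwan, 7–4.
Kwan vs Hoang: 11 to 0, Kwan.
Kwan vs Okafor: Kwan preferred on 5+2 = 7 ballots; Kwan wins 7–4.
Ekwueme vs Hoang: Ekwueme, 9–2.
Ekwueme vs Okafor: 5+2 = 7 for Ekwueme, 4 for Okafor — Ekwueme by 7–4.
Hoang vs Okafor: Hoang is ranked higher on 5+2 = 7 ballots, Okafor on 4. Hoang wins 7–4.
Only Kwan has no losses; Kwan is the Condorcet winner.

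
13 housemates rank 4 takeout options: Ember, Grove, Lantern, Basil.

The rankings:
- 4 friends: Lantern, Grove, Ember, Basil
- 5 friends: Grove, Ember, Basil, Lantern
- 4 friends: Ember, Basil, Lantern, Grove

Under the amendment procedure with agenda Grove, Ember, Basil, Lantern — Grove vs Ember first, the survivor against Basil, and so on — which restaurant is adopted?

Lantern

Round 1: Grove vs Ember — 9–4, Grove advances.
Round 2: Grove vs Basil — 9–4, Grove advances.
Round 3: Grove vs Lantern — 5–8, Lantern advances.
Lantern survives the agenda.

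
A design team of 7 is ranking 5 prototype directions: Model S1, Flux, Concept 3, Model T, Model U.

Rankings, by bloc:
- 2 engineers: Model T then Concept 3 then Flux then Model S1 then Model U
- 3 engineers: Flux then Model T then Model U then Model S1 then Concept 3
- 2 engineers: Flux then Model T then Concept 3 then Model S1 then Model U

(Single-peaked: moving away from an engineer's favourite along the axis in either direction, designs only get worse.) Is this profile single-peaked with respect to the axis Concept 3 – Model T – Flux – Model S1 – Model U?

Axis positions: Concept 3=1, Model T=2, Flux=3, Model S1=4, Model U=5.
Bloc 1 (peak Model T at position 2): ranking walks positions 2-1-3-4-5, expanding outward from the peak — single-peaked.
Bloc 2: ranking walks positions 3-2-5-4-1; Model U is ranked above Model S1 even though Model S1 lies between Model U and the peak Flux on the axis — preferences dip and rise again. Not single-peaked.
Bloc 3 (peak Flux at position 3): ranking walks positions 3-2-1-4-5, expanding outward from the peak — single-peaked.
Bloc 2 violates single-peakedness, so the profile is not single-peaked on this axis.

no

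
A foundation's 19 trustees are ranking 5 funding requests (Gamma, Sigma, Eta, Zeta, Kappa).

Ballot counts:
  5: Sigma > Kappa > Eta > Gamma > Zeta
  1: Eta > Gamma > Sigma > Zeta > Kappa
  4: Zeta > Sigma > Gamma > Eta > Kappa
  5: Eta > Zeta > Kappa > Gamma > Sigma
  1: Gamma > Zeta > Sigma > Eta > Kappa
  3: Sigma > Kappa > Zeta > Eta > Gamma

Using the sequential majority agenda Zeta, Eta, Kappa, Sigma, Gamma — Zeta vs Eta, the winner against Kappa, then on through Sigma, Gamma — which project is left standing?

Sigma

Round 1: Zeta vs Eta — 8–11, Eta advances.
Round 2: Eta vs Kappa — 11–8, Eta advances.
Round 3: Eta vs Sigma — 6–13, Sigma advances.
Round 4: Sigma vs Gamma — 12–7, Sigma advances.
Sigma survives the agenda.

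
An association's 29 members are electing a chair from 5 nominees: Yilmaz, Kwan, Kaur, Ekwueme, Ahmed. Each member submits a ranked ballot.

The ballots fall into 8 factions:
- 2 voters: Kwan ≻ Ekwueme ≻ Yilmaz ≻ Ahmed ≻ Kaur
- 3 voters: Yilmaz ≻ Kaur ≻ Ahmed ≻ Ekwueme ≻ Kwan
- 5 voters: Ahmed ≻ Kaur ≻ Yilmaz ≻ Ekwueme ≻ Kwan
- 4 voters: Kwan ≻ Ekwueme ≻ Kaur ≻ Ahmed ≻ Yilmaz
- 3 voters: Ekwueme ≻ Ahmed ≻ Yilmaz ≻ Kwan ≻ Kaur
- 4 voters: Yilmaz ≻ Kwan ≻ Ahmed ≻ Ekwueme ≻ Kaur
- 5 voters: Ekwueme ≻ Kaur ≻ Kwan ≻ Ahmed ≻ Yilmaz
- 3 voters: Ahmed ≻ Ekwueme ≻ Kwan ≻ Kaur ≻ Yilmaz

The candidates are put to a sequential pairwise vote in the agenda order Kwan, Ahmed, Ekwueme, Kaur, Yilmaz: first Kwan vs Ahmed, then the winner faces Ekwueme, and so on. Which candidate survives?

Ekwueme

Round 1: Kwan vs Ahmed — 15–14, Kwan advances.
Round 2: Kwan vs Ekwueme — 10–19, Ekwueme advances.
Round 3: Ekwueme vs Kaur — 21–8, Ekwueme advances.
Round 4: Ekwueme vs Yilmaz — 17–12, Ekwueme advances.
The agenda winner is Ekwueme.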